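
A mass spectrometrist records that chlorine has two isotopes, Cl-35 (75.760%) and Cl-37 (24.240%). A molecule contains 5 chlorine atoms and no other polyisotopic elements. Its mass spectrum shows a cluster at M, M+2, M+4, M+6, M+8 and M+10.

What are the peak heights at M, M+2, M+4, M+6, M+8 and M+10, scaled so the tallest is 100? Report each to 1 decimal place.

Each Cl atom is independently Cl-35 (p = 0.75760) or Cl-37 (q = 0.24240); the cluster is the binomial expansion (p + q)^5.
P(M) = 0.75760^5 = 0.249574
P(M+2) = 5 × 0.75760^4 × 0.24240^1 = 0.399266
P(M+4) = 10 × 0.75760^3 × 0.24240^2 = 0.255497
P(M+6) = 10 × 0.75760^2 × 0.24240^3 = 0.081748
P(M+8) = 5 × 0.75760^1 × 0.24240^4 = 0.013078
P(M+10) = 0.24240^5 = 0.000837
The M+2 peak is largest (0.399266); scaling to 100 gives 62.5 : 100.0 : 64.0 : 20.5 : 3.3 : 0.2.

62.5 : 100.0 : 64.0 : 20.5 : 3.3 : 0.2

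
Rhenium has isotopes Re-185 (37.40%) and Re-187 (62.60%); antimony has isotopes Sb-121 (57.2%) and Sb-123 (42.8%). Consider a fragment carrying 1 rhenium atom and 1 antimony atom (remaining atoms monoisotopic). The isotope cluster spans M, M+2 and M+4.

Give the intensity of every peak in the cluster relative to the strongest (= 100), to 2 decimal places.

41.29 : 100.00 : 51.71

Rhenium pattern (n=1): 0.3740 : 0.6260
Antimony pattern (n=1): 0.5720 : 0.4280
Convolve the two distributions (both contribute in 2-u steps):
  M: 0.3740×0.5720 = 0.213928
  M+2: 0.3740×0.4280 + 0.6260×0.5720 = 0.518144
  M+4: 0.6260×0.4280 = 0.267928
Scale to base peak (0.518144) = 100: 41.29 : 100.00 : 51.71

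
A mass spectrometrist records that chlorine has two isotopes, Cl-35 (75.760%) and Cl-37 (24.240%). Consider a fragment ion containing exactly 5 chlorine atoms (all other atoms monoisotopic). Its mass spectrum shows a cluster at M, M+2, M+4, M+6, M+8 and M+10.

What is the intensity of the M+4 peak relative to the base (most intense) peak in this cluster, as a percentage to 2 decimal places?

Term probabilities: M 0.2496, M+2 0.3993, M+4 0.2555, M+6 0.0817, M+8 0.0131, M+10 0.0008. Base peak = M+2.
P(M+2) = C(5,1) × 0.75760^4 × 0.24240^1 = 5 × 0.32942751 × 0.2424 = 0.399266 (base)
P(M+4) = C(5,2) × 0.75760^3 × 0.24240^2 = 10 × 0.4348304 × 0.05875776 = 0.255497
Relative intensity = 0.255497 / 0.399266 × 100 = 63.99

63.99%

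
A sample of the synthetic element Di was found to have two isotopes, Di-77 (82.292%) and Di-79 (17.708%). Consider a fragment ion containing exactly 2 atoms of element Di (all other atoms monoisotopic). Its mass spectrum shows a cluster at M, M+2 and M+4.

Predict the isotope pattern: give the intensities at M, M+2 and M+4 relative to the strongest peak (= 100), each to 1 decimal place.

100.0 : 43.0 : 4.6

Each Di atom is independently Di-77 (p = 0.82292) or Di-79 (q = 0.17708); the cluster is the binomial expansion (p + q)^2.
P(M) = 0.82292^2 = 0.677197
P(M+2) = 2 × 0.82292^1 × 0.17708^1 = 0.291445
P(M+4) = 0.17708^2 = 0.031357
The M peak is largest (0.677197); scaling to 100 gives 100.0 : 43.0 : 4.6.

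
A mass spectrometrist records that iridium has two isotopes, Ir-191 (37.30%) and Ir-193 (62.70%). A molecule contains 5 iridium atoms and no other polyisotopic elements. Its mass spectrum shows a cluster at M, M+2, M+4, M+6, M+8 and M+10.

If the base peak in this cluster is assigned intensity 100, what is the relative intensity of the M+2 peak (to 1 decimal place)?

17.7

(0.3730 + 0.6270)^5 gives M 0.0072, M+2 0.0607, M+4 0.2040, M+6 0.3429, M+8 0.2882, M+10 0.0969; the largest is M+6.
P(M+6) = C(5,3) × 0.3730^2 × 0.6270^3 = 10 × 0.139129 × 0.24649188 = 0.342942 (base)
P(M+2) = C(5,1) × 0.3730^4 × 0.6270^1 = 5 × 0.01935688 × 0.6270 = 0.060684
Relative intensity = 0.060684 / 0.342942 × 100 = 17.7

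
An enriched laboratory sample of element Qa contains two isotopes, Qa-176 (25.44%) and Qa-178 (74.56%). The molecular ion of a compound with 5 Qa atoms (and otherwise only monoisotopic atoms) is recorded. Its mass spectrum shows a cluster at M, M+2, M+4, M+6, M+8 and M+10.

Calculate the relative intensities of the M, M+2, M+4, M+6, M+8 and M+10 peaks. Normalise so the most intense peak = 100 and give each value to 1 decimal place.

Each Qa atom is independently Qa-176 (p = 0.2544) or Qa-178 (q = 0.7456); the cluster is the binomial expansion (p + q)^5.
P(M) = 0.2544^5 = 0.001066
P(M+2) = 5 × 0.2544^4 × 0.7456^1 = 0.015615
P(M+4) = 10 × 0.2544^3 × 0.7456^2 = 0.091530
P(M+6) = 10 × 0.2544^2 × 0.7456^3 = 0.268258
P(M+8) = 5 × 0.2544^1 × 0.7456^4 = 0.393107
P(M+10) = 0.7456^5 = 0.230425
The M+8 peak is largest (0.393107); scaling to 100 gives 0.3 : 4.0 : 23.3 : 68.2 : 100.0 : 58.6.

0.3 : 4.0 : 23.3 : 68.2 : 100.0 : 58.6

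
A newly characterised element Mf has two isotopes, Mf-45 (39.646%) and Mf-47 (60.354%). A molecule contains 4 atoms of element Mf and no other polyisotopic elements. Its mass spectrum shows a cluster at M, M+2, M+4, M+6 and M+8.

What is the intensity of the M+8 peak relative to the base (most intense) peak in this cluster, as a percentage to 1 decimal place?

Binomial terms of (0.39646 + 0.60354)^4: M 0.0247, M+2 0.1504, M+4 0.3435, M+6 0.3486, M+8 0.1327 → M+6 is the base peak.
P(M+6) = C(4,3) × 0.39646^1 × 0.60354^3 = 4 × 0.39646 × 0.2198458 = 0.348640 (base)
P(M+8) = C(4,4) × 0.39646^0 × 0.60354^4 = 1 × 1.0000 × 0.13268573 = 0.132686
Relative intensity = 0.132686 / 0.348640 × 100 = 38.1

38.1%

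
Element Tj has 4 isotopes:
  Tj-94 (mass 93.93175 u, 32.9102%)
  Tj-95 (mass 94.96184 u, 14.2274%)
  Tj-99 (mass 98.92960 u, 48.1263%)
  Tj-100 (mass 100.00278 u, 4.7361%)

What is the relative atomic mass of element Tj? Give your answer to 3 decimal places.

Weight each isotope mass by its fractional abundance: 0.329102 × 93.93175 + 0.142274 × 94.96184 + 0.481263 × 98.92960 + 0.047361 × 100.00278
= 30.913127 + 13.510601 + 47.611156 + 4.736232 = 96.771116 u

96.771 u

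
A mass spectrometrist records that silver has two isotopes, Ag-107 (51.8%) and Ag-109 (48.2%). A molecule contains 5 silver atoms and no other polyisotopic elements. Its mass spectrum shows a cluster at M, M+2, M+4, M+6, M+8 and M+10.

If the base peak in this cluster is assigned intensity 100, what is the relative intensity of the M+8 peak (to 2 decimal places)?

Term probabilities: M 0.0373, M+2 0.1735, M+4 0.3229, M+6 0.3005, M+8 0.1398, M+10 0.0260. Base peak = M+4.
P(M+4) = C(5,2) × 0.518^3 × 0.482^2 = 10 × 0.13899183 × 0.232324 = 0.322911 (base)
P(M+8) = C(5,4) × 0.518^1 × 0.482^4 = 5 × 0.5180 × 0.05397444 = 0.139794
Relative intensity = 0.139794 / 0.322911 × 100 = 43.29

43.29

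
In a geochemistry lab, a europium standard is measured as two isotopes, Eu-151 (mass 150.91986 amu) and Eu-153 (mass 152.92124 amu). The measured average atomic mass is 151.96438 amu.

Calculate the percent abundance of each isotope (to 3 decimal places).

Eu-151: 47.810%, Eu-153: 52.190%

Let x be the fractional abundance of Eu-151; then Eu-153 has abundance 1 − x.
150.91986·x + 152.92124·(1 − x) = 151.96438
(150.91986 − 152.92124)·x = 151.96438 − 152.92124
x = -0.95686 / -2.00138 = 0.47810 → 47.810% Eu-151, 52.190% Eu-153.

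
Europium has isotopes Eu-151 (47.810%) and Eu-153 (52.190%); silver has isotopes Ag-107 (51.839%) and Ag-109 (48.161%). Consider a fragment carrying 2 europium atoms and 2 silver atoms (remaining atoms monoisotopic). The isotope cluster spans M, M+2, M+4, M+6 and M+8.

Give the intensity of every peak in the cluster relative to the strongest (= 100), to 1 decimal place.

Europium pattern (n=2): 0.22857961 : 0.49904078 : 0.27237961
Silver pattern (n=2): 0.26872819 : 0.49932362 : 0.23194819
Convolve the two distributions (both contribute in 2-u steps):
  M: 0.22857961×0.26872819 = 0.061426
  M+2: 0.22857961×0.49932362 + 0.49904078×0.26872819 = 0.248242
  M+4: 0.22857961×0.23194819 + 0.49904078×0.49932362 + 0.27237961×0.26872819 = 0.375398
  M+6: 0.49904078×0.23194819 + 0.27237961×0.49932362 = 0.251757
  M+8: 0.27237961×0.23194819 = 0.063178
Scale to base peak (0.375398) = 100: 16.4 : 66.1 : 100.0 : 67.1 : 16.8

16.4 : 66.1 : 100.0 : 67.1 : 16.8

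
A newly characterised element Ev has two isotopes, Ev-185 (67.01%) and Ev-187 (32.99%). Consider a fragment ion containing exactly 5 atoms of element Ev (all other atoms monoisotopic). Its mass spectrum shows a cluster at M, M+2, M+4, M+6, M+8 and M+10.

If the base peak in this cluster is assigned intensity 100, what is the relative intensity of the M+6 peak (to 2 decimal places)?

48.47

Binomial terms of (0.6701 + 0.3299)^5: M 0.1351, M+2 0.3326, M+4 0.3275, M+6 0.1612, M+8 0.0397, M+10 0.0039 → M+2 is the base peak.
P(M+2) = C(5,1) × 0.6701^4 × 0.3299^1 = 5 × 0.20163154 × 0.3299 = 0.332591 (base)
P(M+6) = C(5,3) × 0.6701^2 × 0.3299^3 = 10 × 0.44903401 × 0.03590434 = 0.161223
Relative intensity = 0.161223 / 0.332591 × 100 = 48.47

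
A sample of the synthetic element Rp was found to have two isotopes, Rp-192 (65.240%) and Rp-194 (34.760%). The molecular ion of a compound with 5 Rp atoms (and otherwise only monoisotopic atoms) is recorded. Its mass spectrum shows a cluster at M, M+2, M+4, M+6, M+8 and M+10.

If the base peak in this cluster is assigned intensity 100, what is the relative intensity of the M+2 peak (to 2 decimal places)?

93.84

Binomial terms of (0.65240 + 0.34760)^5: M 0.1182, M+2 0.3149, M+4 0.3355, M+6 0.1788, M+8 0.0476, M+10 0.0051 → M+4 is the base peak.
P(M+4) = C(5,2) × 0.65240^3 × 0.34760^2 = 10 × 0.27767825 × 0.12082576 = 0.335507 (base)
P(M+2) = C(5,1) × 0.65240^4 × 0.34760^1 = 5 × 0.18115729 × 0.3476 = 0.314851
Relative intensity = 0.314851 / 0.335507 × 100 = 93.84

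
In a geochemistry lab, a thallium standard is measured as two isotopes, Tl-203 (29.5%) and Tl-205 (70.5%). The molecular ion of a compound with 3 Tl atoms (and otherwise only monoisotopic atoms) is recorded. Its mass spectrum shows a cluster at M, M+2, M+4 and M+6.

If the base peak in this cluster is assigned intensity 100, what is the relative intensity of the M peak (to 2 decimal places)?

5.84

Term probabilities: M 0.0257, M+2 0.1841, M+4 0.4399, M+6 0.3504. Base peak = M+4.
P(M+4) = C(3,2) × 0.295^1 × 0.705^2 = 3 × 0.2950 × 0.497025 = 0.439867 (base)
P(M) = C(3,0) × 0.295^3 × 0.705^0 = 1 × 0.02567237 × 1.0000 = 0.025672
Relative intensity = 0.025672 / 0.439867 × 100 = 5.84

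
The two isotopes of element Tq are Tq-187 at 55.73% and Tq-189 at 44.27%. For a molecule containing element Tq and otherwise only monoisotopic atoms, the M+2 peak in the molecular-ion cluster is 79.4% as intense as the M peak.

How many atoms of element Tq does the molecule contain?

For n independent Tq atoms, I(M+2)/I(M) = n · (abundance Tq-189) / (abundance Tq-187) = n · 0.4427/0.5573.
n = 0.794 × 0.5573/0.4427 = 1.00 ≈ 1

1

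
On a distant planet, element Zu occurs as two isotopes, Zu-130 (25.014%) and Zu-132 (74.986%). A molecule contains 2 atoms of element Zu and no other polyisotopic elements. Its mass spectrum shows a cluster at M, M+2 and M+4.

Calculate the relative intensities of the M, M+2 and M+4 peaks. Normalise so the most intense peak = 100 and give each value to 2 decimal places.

Expanding (0.25014 + 0.74986)^2:
P(M) = 0.25014^2 = 0.062570
P(M+2) = 2 × 0.25014^1 × 0.74986^1 = 0.375140
P(M+4) = 0.74986^2 = 0.562290
The M+4 peak is largest (0.562290); scaling to 100 gives 11.13 : 66.72 : 100.00.

11.13 : 66.72 : 100.00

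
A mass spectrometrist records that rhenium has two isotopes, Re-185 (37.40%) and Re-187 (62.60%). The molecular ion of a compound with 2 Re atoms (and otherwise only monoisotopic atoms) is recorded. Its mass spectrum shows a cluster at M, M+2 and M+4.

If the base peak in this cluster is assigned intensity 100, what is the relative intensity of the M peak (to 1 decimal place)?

29.9

Term probabilities: M 0.1399, M+2 0.4682, M+4 0.3919. Base peak = M+2.
P(M+2) = C(2,1) × 0.3740^1 × 0.6260^1 = 2 × 0.3740 × 0.6260 = 0.468248 (base)
P(M) = C(2,0) × 0.3740^2 × 0.6260^0 = 1 × 0.139876 × 1.0000 = 0.139876
Relative intensity = 0.139876 / 0.468248 × 100 = 29.9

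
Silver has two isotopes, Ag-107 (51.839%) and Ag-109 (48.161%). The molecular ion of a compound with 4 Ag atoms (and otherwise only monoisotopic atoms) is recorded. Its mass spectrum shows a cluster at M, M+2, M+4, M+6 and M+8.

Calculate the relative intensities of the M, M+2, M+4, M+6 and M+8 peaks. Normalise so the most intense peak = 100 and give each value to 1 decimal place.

Each Ag atom is independently Ag-107 (p = 0.51839) or Ag-109 (q = 0.48161); the cluster is the binomial expansion (p + q)^4.
P(M) = 0.51839^4 = 0.072215
P(M+2) = 4 × 0.51839^3 × 0.48161^1 = 0.268365
P(M+4) = 6 × 0.51839^2 × 0.48161^2 = 0.373986
P(M+6) = 4 × 0.51839^1 × 0.48161^3 = 0.231634
P(M+8) = 0.48161^4 = 0.053800
The M+4 peak is largest (0.373986); scaling to 100 gives 19.3 : 71.8 : 100.0 : 61.9 : 14.4.

19.3 : 71.8 : 100.0 : 61.9 : 14.4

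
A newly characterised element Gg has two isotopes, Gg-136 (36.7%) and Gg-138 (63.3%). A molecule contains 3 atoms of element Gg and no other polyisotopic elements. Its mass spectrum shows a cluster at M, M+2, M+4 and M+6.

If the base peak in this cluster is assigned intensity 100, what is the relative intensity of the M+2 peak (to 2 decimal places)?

Binomial terms of (0.367 + 0.633)^3: M 0.0494, M+2 0.2558, M+4 0.4412, M+6 0.2536 → M+4 is the base peak.
P(M+4) = C(3,2) × 0.367^1 × 0.633^2 = 3 × 0.3670 × 0.400689 = 0.441159 (base)
P(M+2) = C(3,1) × 0.367^2 × 0.633^1 = 3 × 0.134689 × 0.6330 = 0.255774
Relative intensity = 0.255774 / 0.441159 × 100 = 57.98

57.98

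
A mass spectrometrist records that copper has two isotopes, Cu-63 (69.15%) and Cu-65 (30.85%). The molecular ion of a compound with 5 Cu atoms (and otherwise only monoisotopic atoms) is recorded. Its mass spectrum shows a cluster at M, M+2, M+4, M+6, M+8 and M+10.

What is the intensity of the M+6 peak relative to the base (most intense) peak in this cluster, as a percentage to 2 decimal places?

Binomial terms of (0.6915 + 0.3085)^5: M 0.1581, M+2 0.3527, M+4 0.3147, M+6 0.1404, M+8 0.0313, M+10 0.0028 → M+2 is the base peak.
P(M+2) = C(5,1) × 0.6915^4 × 0.3085^1 = 5 × 0.2286487 × 0.3085 = 0.352691 (base)
P(M+6) = C(5,3) × 0.6915^2 × 0.3085^3 = 10 × 0.47817225 × 0.02936064 = 0.140394
Relative intensity = 0.140394 / 0.352691 × 100 = 39.81

39.81%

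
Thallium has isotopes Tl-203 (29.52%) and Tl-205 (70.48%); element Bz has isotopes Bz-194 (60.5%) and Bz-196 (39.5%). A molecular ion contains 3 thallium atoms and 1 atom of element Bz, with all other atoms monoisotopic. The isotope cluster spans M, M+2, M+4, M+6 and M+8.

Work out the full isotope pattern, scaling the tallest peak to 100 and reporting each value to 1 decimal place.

4.0 : 31.5 : 87.9 : 100.0 : 35.9

Thallium pattern (n=3): 0.02572463 : 0.18425524 : 0.43991564 : 0.35010449
Element Bz pattern (n=1): 0.6050 : 0.3950
Convolve the two distributions (both contribute in 2-u steps):
  M: 0.02572463×0.6050 = 0.015563
  M+2: 0.02572463×0.3950 + 0.18425524×0.6050 = 0.121636
  M+4: 0.18425524×0.3950 + 0.43991564×0.6050 = 0.338930
  M+6: 0.43991564×0.3950 + 0.35010449×0.6050 = 0.385580
  M+8: 0.35010449×0.3950 = 0.138291
Scale to base peak (0.385580) = 100: 4.0 : 31.5 : 87.9 : 100.0 : 35.9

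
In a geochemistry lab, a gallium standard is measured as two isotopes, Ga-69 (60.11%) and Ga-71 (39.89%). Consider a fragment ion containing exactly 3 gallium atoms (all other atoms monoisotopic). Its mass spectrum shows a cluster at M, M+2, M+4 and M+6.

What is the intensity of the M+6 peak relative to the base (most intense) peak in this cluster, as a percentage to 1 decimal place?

14.7%

(0.6011 + 0.3989)^3 gives M 0.2172, M+2 0.4324, M+4 0.2869, M+6 0.0635; the largest is M+2.
P(M+2) = C(3,1) × 0.6011^2 × 0.3989^1 = 3 × 0.36132121 × 0.3989 = 0.432393 (base)
P(M+6) = C(3,3) × 0.6011^0 × 0.3989^3 = 1 × 1.0000 × 0.06347345 = 0.063473
Relative intensity = 0.063473 / 0.432393 × 100 = 14.7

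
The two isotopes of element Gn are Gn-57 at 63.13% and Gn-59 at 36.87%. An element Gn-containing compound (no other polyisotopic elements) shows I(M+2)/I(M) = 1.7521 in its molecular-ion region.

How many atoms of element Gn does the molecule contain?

3

With n Gn atoms, P(M+2)/P(M) = C(n,1)·p^(n−1)q / p^n = n·q/p = n · 0.3687/0.6313.
n = 1.7521 × 0.6313/0.3687 = 3.00 ≈ 3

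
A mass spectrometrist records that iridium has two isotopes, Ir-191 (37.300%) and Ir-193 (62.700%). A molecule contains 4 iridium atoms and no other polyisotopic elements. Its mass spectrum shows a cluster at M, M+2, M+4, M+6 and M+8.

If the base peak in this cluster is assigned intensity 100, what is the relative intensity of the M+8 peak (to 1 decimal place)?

Binomial terms of (0.37300 + 0.62700)^4: M 0.0194, M+2 0.1302, M+4 0.3282, M+6 0.3678, M+8 0.1546 → M+6 is the base peak.
P(M+6) = C(4,3) × 0.37300^1 × 0.62700^3 = 4 × 0.3730 × 0.24649188 = 0.367766 (base)
P(M+8) = C(4,4) × 0.37300^0 × 0.62700^4 = 1 × 1.0000 × 0.15455041 = 0.154550
Relative intensity = 0.154550 / 0.367766 × 100 = 42.0

42.0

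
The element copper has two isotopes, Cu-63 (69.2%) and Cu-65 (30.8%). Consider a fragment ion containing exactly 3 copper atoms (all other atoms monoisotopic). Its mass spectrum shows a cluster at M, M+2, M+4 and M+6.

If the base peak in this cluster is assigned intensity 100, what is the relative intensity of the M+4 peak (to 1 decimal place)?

44.5

(0.692 + 0.308)^3 gives M 0.3314, M+2 0.4425, M+4 0.1969, M+6 0.0292; the largest is M+2.
P(M+2) = C(3,1) × 0.692^2 × 0.308^1 = 3 × 0.478864 × 0.3080 = 0.442470 (base)
P(M+4) = C(3,2) × 0.692^1 × 0.308^2 = 3 × 0.6920 × 0.094864 = 0.196938
Relative intensity = 0.196938 / 0.442470 × 100 = 44.5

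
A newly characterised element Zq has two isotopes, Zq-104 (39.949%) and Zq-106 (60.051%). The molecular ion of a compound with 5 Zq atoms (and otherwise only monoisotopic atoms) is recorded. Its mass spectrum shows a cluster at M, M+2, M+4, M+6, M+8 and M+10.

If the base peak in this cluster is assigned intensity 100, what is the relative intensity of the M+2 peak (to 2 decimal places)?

22.13

Term probabilities: M 0.0102, M+2 0.0765, M+4 0.2299, M+6 0.3456, M+8 0.2598, M+10 0.0781. Base peak = M+6.
P(M+6) = C(5,3) × 0.39949^2 × 0.60051^3 = 10 × 0.15959226 × 0.21655127 = 0.345599 (base)
P(M+2) = C(5,1) × 0.39949^4 × 0.60051^1 = 5 × 0.02546969 × 0.60051 = 0.076474
Relative intensity = 0.076474 / 0.345599 × 100 = 22.13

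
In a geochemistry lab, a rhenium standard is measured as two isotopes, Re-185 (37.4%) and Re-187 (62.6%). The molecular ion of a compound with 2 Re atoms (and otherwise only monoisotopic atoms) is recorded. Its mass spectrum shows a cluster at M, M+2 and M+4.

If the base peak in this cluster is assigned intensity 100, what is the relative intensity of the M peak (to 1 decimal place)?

Binomial terms of (0.374 + 0.626)^2: M 0.1399, M+2 0.4682, M+4 0.3919 → M+2 is the base peak.
P(M+2) = C(2,1) × 0.374^1 × 0.626^1 = 2 × 0.3740 × 0.6260 = 0.468248 (base)
P(M) = C(2,0) × 0.374^2 × 0.626^0 = 1 × 0.139876 × 1.0000 = 0.139876
Relative intensity = 0.139876 / 0.468248 × 100 = 29.9

29.9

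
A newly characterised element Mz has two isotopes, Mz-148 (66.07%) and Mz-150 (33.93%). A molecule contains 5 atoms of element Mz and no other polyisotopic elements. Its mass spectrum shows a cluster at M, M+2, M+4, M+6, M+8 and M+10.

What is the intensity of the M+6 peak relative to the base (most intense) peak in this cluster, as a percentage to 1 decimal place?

51.4%

Term probabilities: M 0.1259, M+2 0.3233, M+4 0.3320, M+6 0.1705, M+8 0.0438, M+10 0.0045. Base peak = M+4.
P(M+4) = C(5,2) × 0.6607^3 × 0.3393^2 = 10 × 0.28841173 × 0.11512449 = 0.332033 (base)
P(M+6) = C(5,3) × 0.6607^2 × 0.3393^3 = 10 × 0.43652449 × 0.03906174 = 0.170514
Relative intensity = 0.170514 / 0.332033 × 100 = 51.4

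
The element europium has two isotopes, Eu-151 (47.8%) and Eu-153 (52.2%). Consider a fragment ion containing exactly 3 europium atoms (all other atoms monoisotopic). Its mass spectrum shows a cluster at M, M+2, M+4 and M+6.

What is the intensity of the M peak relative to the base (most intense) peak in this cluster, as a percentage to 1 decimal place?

Binomial terms of (0.478 + 0.522)^3: M 0.1092, M+2 0.3578, M+4 0.3907, M+6 0.1422 → M+4 is the base peak.
P(M+4) = C(3,2) × 0.478^1 × 0.522^2 = 3 × 0.4780 × 0.272484 = 0.390742 (base)
P(M) = C(3,0) × 0.478^3 × 0.522^0 = 1 × 0.10921535 × 1.0000 = 0.109215
Relative intensity = 0.109215 / 0.390742 × 100 = 28.0

28.0%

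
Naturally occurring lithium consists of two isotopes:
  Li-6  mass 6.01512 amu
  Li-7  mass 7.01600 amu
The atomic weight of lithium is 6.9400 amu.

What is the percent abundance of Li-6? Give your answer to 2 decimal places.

7.59%

With x = fraction of Li-6 (so Li-7 is 1 − x):
6.01512·x + 7.01600·(1 − x) = 6.9400
(6.01512 − 7.01600)·x = 6.9400 − 7.01600
x = -0.07600 / -1.00088 = 0.07593 → 7.59% Li-6, 92.41% Li-7.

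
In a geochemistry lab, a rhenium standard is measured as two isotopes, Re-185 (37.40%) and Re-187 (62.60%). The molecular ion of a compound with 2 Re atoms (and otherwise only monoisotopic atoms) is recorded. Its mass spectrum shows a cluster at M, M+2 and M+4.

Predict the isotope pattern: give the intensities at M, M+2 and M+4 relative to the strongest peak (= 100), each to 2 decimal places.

29.87 : 100.00 : 83.69

Each Re atom is independently Re-185 (p = 0.3740) or Re-187 (q = 0.6260); the cluster is the binomial expansion (p + q)^2.
P(M) = 0.3740^2 = 0.139876
P(M+2) = 2 × 0.3740^1 × 0.6260^1 = 0.468248
P(M+4) = 0.6260^2 = 0.391876
The M+2 peak is largest (0.468248); scaling to 100 gives 29.87 : 100.00 : 83.69.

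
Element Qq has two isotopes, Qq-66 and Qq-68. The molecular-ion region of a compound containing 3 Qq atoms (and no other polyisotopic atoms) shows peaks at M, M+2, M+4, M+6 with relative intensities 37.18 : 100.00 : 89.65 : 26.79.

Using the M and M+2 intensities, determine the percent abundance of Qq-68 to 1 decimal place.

47.3%

If p is the fraction of Qq that is Qq-66, then I(M+2)/I(M) = [C(3,1)·p^2·(1−p)] / p^3 = 3·(1−p)/p = 100.00/37.18 = 2.6896
(1−p)/p = 2.6896/3 = 0.8965  ⇒  p = 1/(1 + 0.8965) = 0.5273
Qq-66: 52.7%, Qq-68: 47.3%.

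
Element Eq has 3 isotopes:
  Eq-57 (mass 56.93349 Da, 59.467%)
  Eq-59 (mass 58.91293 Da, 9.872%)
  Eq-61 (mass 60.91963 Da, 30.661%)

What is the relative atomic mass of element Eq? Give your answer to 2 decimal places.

58.35 Da

Weight each isotope mass by its fractional abundance: 0.59467 × 56.93349 + 0.09872 × 58.91293 + 0.30661 × 60.91963
= 33.856638 + 5.815884 + 18.678568 = 58.351090 Da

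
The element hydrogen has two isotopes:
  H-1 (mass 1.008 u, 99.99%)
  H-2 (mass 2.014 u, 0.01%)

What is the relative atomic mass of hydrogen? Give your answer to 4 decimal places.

The abundance-weighted mean is 0.9999 × 1.008 + 0.0001 × 2.014
= 1.00790 + 0.00020 = 1.00810 u

1.0081 u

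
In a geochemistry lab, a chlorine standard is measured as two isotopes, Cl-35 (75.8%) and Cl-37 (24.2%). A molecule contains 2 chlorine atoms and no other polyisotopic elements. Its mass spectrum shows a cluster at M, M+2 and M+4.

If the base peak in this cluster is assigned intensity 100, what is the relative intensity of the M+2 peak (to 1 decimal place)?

63.9

(0.758 + 0.242)^2 gives M 0.5746, M+2 0.3669, M+4 0.0586; the largest is M.
P(M) = C(2,0) × 0.758^2 × 0.242^0 = 1 × 0.574564 × 1.0000 = 0.574564 (base)
P(M+2) = C(2,1) × 0.758^1 × 0.242^1 = 2 × 0.7580 × 0.2420 = 0.366872
Relative intensity = 0.366872 / 0.574564 × 100 = 63.9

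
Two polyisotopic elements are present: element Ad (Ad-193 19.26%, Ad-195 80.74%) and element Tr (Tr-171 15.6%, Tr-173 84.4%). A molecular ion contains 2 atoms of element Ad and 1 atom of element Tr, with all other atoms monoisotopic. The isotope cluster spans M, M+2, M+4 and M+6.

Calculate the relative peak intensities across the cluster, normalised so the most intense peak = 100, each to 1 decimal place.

1.1 : 14.5 : 66.2 : 100.0

Element Ad pattern (n=2): 0.03709476 : 0.31101048 : 0.65189476
Element Tr pattern (n=1): 0.1560 : 0.8440
Convolve the two distributions (both contribute in 2-u steps):
  M: 0.03709476×0.1560 = 0.005787
  M+2: 0.03709476×0.8440 + 0.31101048×0.1560 = 0.079826
  M+4: 0.31101048×0.8440 + 0.65189476×0.1560 = 0.364188
  M+6: 0.65189476×0.8440 = 0.550199
Scale to base peak (0.550199) = 100: 1.1 : 14.5 : 66.2 : 100.0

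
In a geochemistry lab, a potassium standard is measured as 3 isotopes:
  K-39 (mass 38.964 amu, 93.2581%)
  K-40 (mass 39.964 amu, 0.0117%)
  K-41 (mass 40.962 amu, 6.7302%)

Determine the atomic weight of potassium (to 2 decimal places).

Ar = Σ fᵢ·mᵢ = 0.932581 × 38.964 + 0.000117 × 39.964 + 0.067302 × 40.962
= 36.3371 + 0.0047 + 2.7568 = 39.0986 amu

39.10 amu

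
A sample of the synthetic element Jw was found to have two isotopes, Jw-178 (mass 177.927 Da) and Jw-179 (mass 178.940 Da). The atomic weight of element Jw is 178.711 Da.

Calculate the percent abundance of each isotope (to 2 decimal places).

Let x be the fractional abundance of Jw-178; then Jw-179 has abundance 1 − x.
177.927·x + 178.940·(1 − x) = 178.711
(177.927 − 178.940)·x = 178.711 − 178.940
x = -0.229 / -1.013 = 0.22606 → 22.61% Jw-178, 77.39% Jw-179.

Jw-178: 22.61%, Jw-179: 77.39%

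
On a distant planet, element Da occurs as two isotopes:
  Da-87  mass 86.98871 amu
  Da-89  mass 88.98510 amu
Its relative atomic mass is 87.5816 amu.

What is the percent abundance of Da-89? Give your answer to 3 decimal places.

With x = fraction of Da-87 (so Da-89 is 1 − x):
86.98871·x + 88.98510·(1 − x) = 87.5816
(86.98871 − 88.98510)·x = 87.5816 − 88.98510
x = -1.40350 / -1.99639 = 0.70302 → 70.302% Da-87, 29.698% Da-89.

29.698%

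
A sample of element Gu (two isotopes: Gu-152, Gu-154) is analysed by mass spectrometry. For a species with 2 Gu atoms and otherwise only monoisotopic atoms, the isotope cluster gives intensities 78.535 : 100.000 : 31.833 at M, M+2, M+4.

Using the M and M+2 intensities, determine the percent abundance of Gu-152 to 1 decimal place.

61.1%

If p is the fraction of Gu that is Gu-152, then I(M+2)/I(M) = [C(2,1)·p^1·(1−p)] / p^2 = 2·(1−p)/p = 100.000/78.535 = 1.2733
(1−p)/p = 1.2733/2 = 0.6367  ⇒  p = 1/(1 + 0.6367) = 0.6110
Gu-152: 61.1%, Gu-154: 38.9%.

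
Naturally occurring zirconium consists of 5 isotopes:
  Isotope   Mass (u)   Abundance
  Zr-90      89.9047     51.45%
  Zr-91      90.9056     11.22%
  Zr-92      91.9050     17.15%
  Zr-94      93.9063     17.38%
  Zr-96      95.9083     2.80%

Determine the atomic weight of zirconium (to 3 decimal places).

The abundance-weighted mean is 0.5145 × 89.9047 + 0.1122 × 90.9056 + 0.1715 × 91.9050 + 0.1738 × 93.9063 + 0.0280 × 95.9083
= 46.25597 + 10.19961 + 15.76171 + 16.32091 + 2.68543 = 91.22363 u

91.224 u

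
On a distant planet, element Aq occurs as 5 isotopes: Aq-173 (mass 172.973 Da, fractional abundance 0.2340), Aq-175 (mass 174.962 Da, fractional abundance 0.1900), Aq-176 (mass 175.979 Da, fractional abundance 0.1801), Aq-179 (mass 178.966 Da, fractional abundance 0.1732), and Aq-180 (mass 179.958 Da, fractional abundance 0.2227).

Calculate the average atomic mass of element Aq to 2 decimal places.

176.49 Da

Average mass = Σ (abundance × isotope mass) = 0.2340 × 172.973 + 0.1900 × 174.962 + 0.1801 × 175.979 + 0.1732 × 178.966 + 0.2227 × 179.958
= 40.4757 + 33.2428 + 31.6938 + 30.9969 + 40.0766 = 176.4858 Da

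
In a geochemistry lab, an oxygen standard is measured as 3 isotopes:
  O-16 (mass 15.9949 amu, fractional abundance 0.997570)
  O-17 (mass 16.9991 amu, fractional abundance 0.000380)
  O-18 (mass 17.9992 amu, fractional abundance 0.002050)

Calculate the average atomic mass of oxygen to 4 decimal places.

15.9994 amu

Weight each isotope mass by its fractional abundance: 0.997570 × 15.9949 + 0.000380 × 16.9991 + 0.002050 × 17.9992
= 15.95603 + 0.00646 + 0.03690 = 15.99939 amu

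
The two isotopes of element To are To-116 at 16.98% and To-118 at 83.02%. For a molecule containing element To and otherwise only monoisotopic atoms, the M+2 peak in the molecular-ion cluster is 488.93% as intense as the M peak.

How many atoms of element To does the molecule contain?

For n independent To atoms, I(M+2)/I(M) = n · (abundance To-118) / (abundance To-116) = n · 0.8302/0.1698.
n = 4.8893 × 0.1698/0.8302 = 1.00 ≈ 1

1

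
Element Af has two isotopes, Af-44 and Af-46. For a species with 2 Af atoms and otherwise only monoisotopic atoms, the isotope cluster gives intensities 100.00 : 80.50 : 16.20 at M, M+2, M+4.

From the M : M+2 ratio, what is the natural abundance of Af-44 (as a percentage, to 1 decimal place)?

Let p = fractional abundance of Af-44. I(M+2)/I(M) = [C(2,1)·p^1·(1−p)] / p^2 = 2·(1−p)/p = 80.50/100.00 = 0.8050
(1−p)/p = 0.8050/2 = 0.4025  ⇒  p = 1/(1 + 0.4025) = 0.7130
Af-44: 71.3%, Af-46: 28.7%.

71.3%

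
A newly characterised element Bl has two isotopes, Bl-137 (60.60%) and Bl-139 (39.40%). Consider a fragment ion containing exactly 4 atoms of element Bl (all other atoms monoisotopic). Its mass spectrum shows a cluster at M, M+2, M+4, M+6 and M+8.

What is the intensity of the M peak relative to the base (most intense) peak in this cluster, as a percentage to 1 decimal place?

(0.6060 + 0.3940)^4 gives M 0.1349, M+2 0.3507, M+4 0.3420, M+6 0.1483, M+8 0.0241; the largest is M+2.
P(M+2) = C(4,1) × 0.6060^3 × 0.3940^1 = 4 × 0.22254502 × 0.3940 = 0.350731 (base)
P(M) = C(4,0) × 0.6060^4 × 0.3940^0 = 1 × 0.13486228 × 1.0000 = 0.134862
Relative intensity = 0.134862 / 0.350731 × 100 = 38.5

38.5%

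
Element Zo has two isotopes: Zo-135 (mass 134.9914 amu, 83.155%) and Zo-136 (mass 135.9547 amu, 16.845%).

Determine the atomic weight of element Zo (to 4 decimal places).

Weight each isotope mass by its fractional abundance: 0.83155 × 134.9914 + 0.16845 × 135.9547
= 112.25210 + 22.90157 = 135.15367 amu

135.1537 amu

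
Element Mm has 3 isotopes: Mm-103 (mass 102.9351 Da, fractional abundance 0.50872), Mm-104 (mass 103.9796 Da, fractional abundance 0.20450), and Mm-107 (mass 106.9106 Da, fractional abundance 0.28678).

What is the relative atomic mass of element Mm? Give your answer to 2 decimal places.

104.29 Da

Average mass = Σ (abundance × isotope mass) = 0.50872 × 102.9351 + 0.20450 × 103.9796 + 0.28678 × 106.9106
= 52.36514 + 21.26383 + 30.65982 = 104.28879 Da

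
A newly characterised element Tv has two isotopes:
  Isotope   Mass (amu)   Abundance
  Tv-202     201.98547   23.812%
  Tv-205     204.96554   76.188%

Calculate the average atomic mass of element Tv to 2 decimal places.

Weight each isotope mass by its fractional abundance: 0.23812 × 201.98547 + 0.76188 × 204.96554
= 48.096780 + 156.159146 = 204.255926 amu

204.26 amu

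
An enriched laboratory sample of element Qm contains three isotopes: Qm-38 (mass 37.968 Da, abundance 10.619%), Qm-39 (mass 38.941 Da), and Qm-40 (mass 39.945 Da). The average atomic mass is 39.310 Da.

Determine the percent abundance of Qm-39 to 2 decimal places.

The remaining 89.381% is split between Qm-39 (fraction x) and Qm-40 (fraction 0.89381 − x).
Substituting: 38.941x + 39.945(0.89381 − x) = 35.27817808
(38.941 − 39.945)x = -0.42506237  ⇒  x = 0.42337, y = 0.47044
Qm-39: 42.34%, Qm-40: 47.04%.

42.34%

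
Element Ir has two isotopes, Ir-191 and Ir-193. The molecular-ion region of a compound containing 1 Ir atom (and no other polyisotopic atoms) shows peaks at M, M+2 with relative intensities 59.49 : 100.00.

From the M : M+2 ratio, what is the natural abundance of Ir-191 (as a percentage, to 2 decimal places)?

37.30%

If p is the fraction of Ir that is Ir-191, then I(M+2)/I(M) = [C(1,1)·p^0·(1−p)] / p^1 = 1·(1−p)/p = 100.00/59.49 = 1.6810
(1−p)/p = 1.6810/1 = 1.6810  ⇒  p = 1/(1 + 1.6810) = 0.3730
Ir-191: 37.30%, Ir-193: 62.70%.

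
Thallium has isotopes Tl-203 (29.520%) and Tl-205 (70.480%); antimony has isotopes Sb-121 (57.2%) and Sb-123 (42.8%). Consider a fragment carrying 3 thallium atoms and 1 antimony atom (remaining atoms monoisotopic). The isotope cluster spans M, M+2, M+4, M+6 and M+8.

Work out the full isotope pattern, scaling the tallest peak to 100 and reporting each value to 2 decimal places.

3.79 : 29.96 : 85.06 : 100.00 : 38.57

Thallium pattern (n=3): 0.02572463 : 0.18425524 : 0.43991564 : 0.35010449
Antimony pattern (n=1): 0.5720 : 0.4280
Convolve the two distributions (both contribute in 2-u steps):
  M: 0.02572463×0.5720 = 0.014714
  M+2: 0.02572463×0.4280 + 0.18425524×0.5720 = 0.116404
  M+4: 0.18425524×0.4280 + 0.43991564×0.5720 = 0.330493
  M+6: 0.43991564×0.4280 + 0.35010449×0.5720 = 0.388544
  M+8: 0.35010449×0.4280 = 0.149845
Scale to base peak (0.388544) = 100: 3.79 : 29.96 : 85.06 : 100.00 : 38.57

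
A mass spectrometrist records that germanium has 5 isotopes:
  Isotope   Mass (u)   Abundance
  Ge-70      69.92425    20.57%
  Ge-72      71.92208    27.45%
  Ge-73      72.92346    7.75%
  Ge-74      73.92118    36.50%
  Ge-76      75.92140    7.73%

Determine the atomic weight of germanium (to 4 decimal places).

Weight each isotope mass by its fractional abundance: 0.2057 × 69.92425 + 0.2745 × 71.92208 + 0.0775 × 72.92346 + 0.3650 × 73.92118 + 0.0773 × 75.92140
= 14.383418 + 19.742611 + 5.651568 + 26.981231 + 5.868724 = 72.627552 u

72.6276 u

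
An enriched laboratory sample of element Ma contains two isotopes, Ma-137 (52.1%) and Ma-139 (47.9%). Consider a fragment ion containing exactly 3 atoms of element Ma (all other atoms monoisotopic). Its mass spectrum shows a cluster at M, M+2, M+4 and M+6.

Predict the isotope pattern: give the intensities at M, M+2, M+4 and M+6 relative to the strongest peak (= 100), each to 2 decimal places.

36.26 : 100.00 : 91.94 : 28.18

The 3 Ma atoms are independent, so intensities follow the terms of (0.521 + 0.479)^3.
P(M) = 0.521^3 = 0.141421
P(M+2) = 3 × 0.521^2 × 0.479^1 = 0.390061
P(M+4) = 3 × 0.521^1 × 0.479^2 = 0.358616
P(M+6) = 0.479^3 = 0.109902
The M+2 peak is largest (0.390061); scaling to 100 gives 36.26 : 100.00 : 91.94 : 28.18.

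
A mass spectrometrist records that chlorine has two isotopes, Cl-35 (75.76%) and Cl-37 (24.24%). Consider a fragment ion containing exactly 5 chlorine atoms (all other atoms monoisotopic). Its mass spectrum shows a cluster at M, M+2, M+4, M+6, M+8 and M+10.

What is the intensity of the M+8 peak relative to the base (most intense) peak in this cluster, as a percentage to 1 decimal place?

Term probabilities: M 0.2496, M+2 0.3993, M+4 0.2555, M+6 0.0817, M+8 0.0131, M+10 0.0008. Base peak = M+2.
P(M+2) = C(5,1) × 0.7576^4 × 0.2424^1 = 5 × 0.32942751 × 0.2424 = 0.399266 (base)
P(M+8) = C(5,4) × 0.7576^1 × 0.2424^4 = 5 × 0.7576 × 0.00345247 = 0.013078
Relative intensity = 0.013078 / 0.399266 × 100 = 3.3

3.3%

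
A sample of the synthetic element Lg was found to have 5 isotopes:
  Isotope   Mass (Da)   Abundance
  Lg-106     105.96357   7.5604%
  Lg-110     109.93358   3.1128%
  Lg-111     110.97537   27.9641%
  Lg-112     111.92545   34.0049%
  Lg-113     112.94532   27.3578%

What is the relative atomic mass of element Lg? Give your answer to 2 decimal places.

111.43 Da

Weight each isotope mass by its fractional abundance: 0.075604 × 105.96357 + 0.031128 × 109.93358 + 0.279641 × 110.97537 + 0.340049 × 111.92545 + 0.273578 × 112.94532
= 8.011270 + 3.422012 + 31.033263 + 38.060137 + 30.899355 = 111.426037 Da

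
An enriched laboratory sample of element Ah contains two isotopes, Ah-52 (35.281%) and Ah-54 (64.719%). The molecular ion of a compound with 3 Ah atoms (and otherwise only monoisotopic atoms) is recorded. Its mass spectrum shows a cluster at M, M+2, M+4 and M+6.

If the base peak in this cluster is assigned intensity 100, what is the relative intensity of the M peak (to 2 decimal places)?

Binomial terms of (0.35281 + 0.64719)^3: M 0.0439, M+2 0.2417, M+4 0.4433, M+6 0.2711 → M+4 is the base peak.
P(M+4) = C(3,2) × 0.35281^1 × 0.64719^2 = 3 × 0.35281 × 0.4188549 = 0.443329 (base)
P(M) = C(3,0) × 0.35281^3 × 0.64719^0 = 1 × 0.04391599 × 1.0000 = 0.043916
Relative intensity = 0.043916 / 0.443329 × 100 = 9.91

9.91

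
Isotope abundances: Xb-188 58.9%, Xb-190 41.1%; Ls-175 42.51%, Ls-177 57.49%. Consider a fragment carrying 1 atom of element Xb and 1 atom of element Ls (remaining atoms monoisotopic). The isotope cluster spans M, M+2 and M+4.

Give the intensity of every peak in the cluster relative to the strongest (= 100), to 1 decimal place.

Element Xb pattern (n=1): 0.5890 : 0.4110
Element Ls pattern (n=1): 0.4251 : 0.5749
Convolve the two distributions (both contribute in 2-u steps):
  M: 0.5890×0.4251 = 0.250384
  M+2: 0.5890×0.5749 + 0.4110×0.4251 = 0.513332
  M+4: 0.4110×0.5749 = 0.236284
Scale to base peak (0.513332) = 100: 48.8 : 100.0 : 46.0

48.8 : 100.0 : 46.0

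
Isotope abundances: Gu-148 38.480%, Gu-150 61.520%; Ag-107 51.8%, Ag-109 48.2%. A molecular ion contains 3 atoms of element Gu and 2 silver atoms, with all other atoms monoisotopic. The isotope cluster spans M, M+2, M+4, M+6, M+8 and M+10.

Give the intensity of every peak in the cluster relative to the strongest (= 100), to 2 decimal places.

4.44 : 29.58 : 77.57 : 100.00 : 63.28 : 15.72

Element Gu pattern (n=3): 0.05697774 : 0.27327991 : 0.43690697 : 0.23283538
Silver pattern (n=2): 0.268324 : 0.499352 : 0.232324
Convolve the two distributions (both contribute in 2-u steps):
  M: 0.05697774×0.268324 = 0.015288
  M+2: 0.05697774×0.499352 + 0.27327991×0.268324 = 0.101780
  M+4: 0.05697774×0.232324 + 0.27327991×0.499352 + 0.43690697×0.268324 = 0.266933
  M+6: 0.27327991×0.232324 + 0.43690697×0.499352 + 0.23283538×0.268324 = 0.344135
  M+8: 0.43690697×0.232324 + 0.23283538×0.499352 = 0.217771
  M+10: 0.23283538×0.232324 = 0.054093
Scale to base peak (0.344135) = 100: 4.44 : 29.58 : 77.57 : 100.00 : 63.28 : 15.72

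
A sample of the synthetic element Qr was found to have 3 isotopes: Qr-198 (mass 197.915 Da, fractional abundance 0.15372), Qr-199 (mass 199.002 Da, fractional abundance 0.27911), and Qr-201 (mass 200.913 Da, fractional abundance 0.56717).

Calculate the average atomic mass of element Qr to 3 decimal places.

199.919 Da

Average mass = Σ (abundance × isotope mass) = 0.15372 × 197.915 + 0.27911 × 199.002 + 0.56717 × 200.913
= 30.4235 + 55.5434 + 113.9518 = 199.9187 Da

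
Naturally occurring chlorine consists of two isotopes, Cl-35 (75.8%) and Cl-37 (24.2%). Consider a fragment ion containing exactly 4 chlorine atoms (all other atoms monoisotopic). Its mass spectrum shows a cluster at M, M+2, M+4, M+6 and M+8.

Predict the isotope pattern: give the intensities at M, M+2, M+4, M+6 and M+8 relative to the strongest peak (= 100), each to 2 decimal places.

Each Cl atom is independently Cl-35 (p = 0.758) or Cl-37 (q = 0.242); the cluster is the binomial expansion (p + q)^4.
P(M) = 0.758^4 = 0.330124
P(M+2) = 4 × 0.758^3 × 0.242^1 = 0.421583
P(M+4) = 6 × 0.758^2 × 0.242^2 = 0.201893
P(M+6) = 4 × 0.758^1 × 0.242^3 = 0.042971
P(M+8) = 0.242^4 = 0.003430
The M+2 peak is largest (0.421583); scaling to 100 gives 78.31 : 100.00 : 47.89 : 10.19 : 0.81.

78.31 : 100.00 : 47.89 : 10.19 : 0.81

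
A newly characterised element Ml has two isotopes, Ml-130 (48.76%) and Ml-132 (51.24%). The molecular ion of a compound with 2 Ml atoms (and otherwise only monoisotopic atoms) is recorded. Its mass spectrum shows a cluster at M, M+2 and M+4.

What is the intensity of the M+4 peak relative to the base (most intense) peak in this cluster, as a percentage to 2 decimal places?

(0.4876 + 0.5124)^2 gives M 0.2378, M+2 0.4997, M+4 0.2626; the largest is M+2.
P(M+2) = C(2,1) × 0.4876^1 × 0.5124^1 = 2 × 0.4876 × 0.5124 = 0.499692 (base)
P(M+4) = C(2,2) × 0.4876^0 × 0.5124^2 = 1 × 1.0000 × 0.26255376 = 0.262554
Relative intensity = 0.262554 / 0.499692 × 100 = 52.54

52.54%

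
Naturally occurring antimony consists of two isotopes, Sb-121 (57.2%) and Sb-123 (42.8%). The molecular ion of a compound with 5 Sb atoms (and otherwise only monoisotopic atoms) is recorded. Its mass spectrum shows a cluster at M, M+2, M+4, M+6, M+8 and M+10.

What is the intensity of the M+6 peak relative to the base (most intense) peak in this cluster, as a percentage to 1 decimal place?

74.8%

Binomial terms of (0.572 + 0.428)^5: M 0.0612, M+2 0.2291, M+4 0.3428, M+6 0.2565, M+8 0.0960, M+10 0.0144 → M+4 is the base peak.
P(M+4) = C(5,2) × 0.572^3 × 0.428^2 = 10 × 0.18714925 × 0.183184 = 0.342827 (base)
P(M+6) = C(5,3) × 0.572^2 × 0.428^3 = 10 × 0.327184 × 0.07840275 = 0.256521
Relative intensity = 0.256521 / 0.342827 × 100 = 74.8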